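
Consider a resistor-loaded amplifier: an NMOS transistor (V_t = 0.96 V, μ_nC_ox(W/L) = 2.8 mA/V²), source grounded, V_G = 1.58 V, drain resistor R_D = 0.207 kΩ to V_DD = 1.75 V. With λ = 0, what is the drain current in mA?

I_D = 0.538 mA

V_GS = V_G = 1.58 V, so V_ov = 1.58 − 0.96 = 0.62 V.
Assume saturation: I_D = ½ k_n V_ov² = 0.5 × 2.8 × 0.62² = 0.538 mA, giving V_DS = V_DD − I_D R_D = 1.75 − 0.538 × 0.207 = 1.64 V.
V_DS = 1.64 V ≥ V_ov = 0.62 V, confirming saturation.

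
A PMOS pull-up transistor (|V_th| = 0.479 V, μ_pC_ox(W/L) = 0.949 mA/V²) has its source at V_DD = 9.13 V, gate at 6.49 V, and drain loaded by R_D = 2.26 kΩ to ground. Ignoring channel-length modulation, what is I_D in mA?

V_SG = V_DD − V_G = 9.13 − 6.49 = 2.64 V, so V_ov = 2.64 − 0.479 = 2.16 V.
Assume saturation: I_D = ½ k_p V_ov² = 0.5 × 0.949 × 2.16² = 2.22 mA, giving V_SD = V_DD − I_D R_D = 9.13 − 2.22 × 2.26 = 4.12 V.
V_SD = 4.12 V ≥ V_ov = 2.16 V, confirming saturation.

I_D = 2.22 mA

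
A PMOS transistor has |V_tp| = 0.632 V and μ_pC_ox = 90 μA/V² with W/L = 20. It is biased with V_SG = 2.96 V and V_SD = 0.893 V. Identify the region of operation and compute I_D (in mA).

k_p = μ_pC_ox · (W/L) = 1.8 mA/V².
V_ov = V_SG − |V_tp| = 2.96 − 0.632 = 2.33 V.
Since V_SD = 0.893 V < V_ov = 2.33 V, the device is in the triode region.
I_D = k_p [V_ov · V_SD − ½ V_SD²] = 1.8 × [2.33 × 0.893 − 0.5 × 0.893²] = 3.02 mA.

Triode; I_D = 3.02 mA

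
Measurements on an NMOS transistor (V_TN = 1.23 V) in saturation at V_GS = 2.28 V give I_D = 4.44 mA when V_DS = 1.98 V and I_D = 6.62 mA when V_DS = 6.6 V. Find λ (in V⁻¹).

λ = 0.135 V⁻¹

With V_GS fixed, I_D ∝ (1 + λ V_DS) in saturation, so I_D2/I_D1 = (1 + λ V_DS2)/(1 + λ V_DS1).
6.62/4.44 = 1.491 = (1 + 6.6 λ)/(1 + 1.98 λ).
Solving: λ (I_D1 V_DS2 − I_D2 V_DS1) = I_D2 − I_D1, so λ = (6.62 − 4.44) / (4.44 × 6.6 − 6.62 × 1.98) = 2.18 / 16.2 = 0.135 V⁻¹.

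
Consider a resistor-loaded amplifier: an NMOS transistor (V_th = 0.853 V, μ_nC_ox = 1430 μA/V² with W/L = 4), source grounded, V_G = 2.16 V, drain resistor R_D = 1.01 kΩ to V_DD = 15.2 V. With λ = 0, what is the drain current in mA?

I_D = 4.89 mA

V_GS = V_G = 2.16 V, so V_ov = 2.16 − 0.853 = 1.31 V.
k_n = μ_nC_ox · (W/L) = 5.72 mA/V².
Assume saturation: I_D = ½ k_n V_ov² = 0.5 × 5.72 × 1.31² = 4.89 mA, giving V_DS = V_DD − I_D R_D = 15.2 − 4.89 × 1.01 = 10.3 V.
V_DS = 10.3 V ≥ V_ov = 1.31 V, confirming saturation.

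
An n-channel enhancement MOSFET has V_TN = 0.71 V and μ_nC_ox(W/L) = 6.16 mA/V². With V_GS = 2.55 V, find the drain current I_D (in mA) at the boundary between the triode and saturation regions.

I_D = 10.4 mA

At the boundary V_DS = V_ov = V_GS − V_TN = 2.55 − 0.71 = 1.84 V.
I_D = ½ k_n V_ov² = 0.5 × 6.16 × 1.84² = 10.4 mA.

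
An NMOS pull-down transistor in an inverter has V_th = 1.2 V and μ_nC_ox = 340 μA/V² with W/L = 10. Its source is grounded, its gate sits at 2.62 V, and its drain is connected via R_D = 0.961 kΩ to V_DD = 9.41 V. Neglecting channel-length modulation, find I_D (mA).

I_D = 3.43 mA

V_GS = V_G = 2.62 V, so V_ov = 2.62 − 1.2 = 1.42 V.
k_n = μ_nC_ox · (W/L) = 3.4 mA/V².
Assume saturation: I_D = ½ k_n V_ov² = 0.5 × 3.4 × 1.42² = 3.43 mA, giving V_DS = V_DD − I_D R_D = 9.41 − 3.43 × 0.961 = 6.12 V.
V_DS = 6.12 V ≥ V_ov = 1.42 V, confirming saturation.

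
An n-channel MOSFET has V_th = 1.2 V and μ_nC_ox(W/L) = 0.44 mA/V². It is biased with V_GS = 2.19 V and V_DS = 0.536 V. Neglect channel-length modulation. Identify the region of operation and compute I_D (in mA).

Triode; I_D = 0.170 mA

V_ov = V_GS − V_th = 2.19 − 1.2 = 0.99 V.
Since V_DS = 0.536 V < V_ov = 0.99 V, the device is in the triode region.
I_D = k_n [V_ov · V_DS − ½ V_DS²] = 0.44 × [0.99 × 0.536 − 0.5 × 0.536²] = 0.17 mA.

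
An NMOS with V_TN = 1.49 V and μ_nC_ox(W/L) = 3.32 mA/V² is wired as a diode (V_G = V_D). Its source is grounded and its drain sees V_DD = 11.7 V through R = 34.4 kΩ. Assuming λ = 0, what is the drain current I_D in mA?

With gate tied to drain, V_GS = V_DS ≥ V_GS − V_TN, so the device is in saturation.
KCL at the drain: ½ k_n (V_GS − V_TN)² = (V_DD − V_GS)/R.
Let x = V_GS − 1.49. Then 57.1 x² + x − 10.21 = 0, giving x = 0.414 V (positive root), so V_GS = 1.9 V.
I_D = (V_DD − V_GS)/R = (11.7 − 1.9) / 34.4 = 0.285 mA.

I_D = 0.285 mA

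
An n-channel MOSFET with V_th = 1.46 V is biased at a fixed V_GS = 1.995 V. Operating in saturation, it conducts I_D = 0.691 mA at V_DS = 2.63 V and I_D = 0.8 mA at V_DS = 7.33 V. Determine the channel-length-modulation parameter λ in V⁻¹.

With V_GS fixed, I_D ∝ (1 + λ V_DS) in saturation, so I_D2/I_D1 = (1 + λ V_DS2)/(1 + λ V_DS1).
0.8/0.691 = 1.158 = (1 + 7.33 λ)/(1 + 2.63 λ).
Solving: λ (I_D1 V_DS2 − I_D2 V_DS1) = I_D2 − I_D1, so λ = (0.8 − 0.691) / (0.691 × 7.33 − 0.8 × 2.63) = 0.109 / 2.96 = 0.0368 V⁻¹.

λ = 0.0368 V⁻¹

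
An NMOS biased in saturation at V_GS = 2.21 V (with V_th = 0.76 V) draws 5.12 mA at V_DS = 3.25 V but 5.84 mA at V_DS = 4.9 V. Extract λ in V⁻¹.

λ = 0.118 V⁻¹

With V_GS fixed, I_D ∝ (1 + λ V_DS) in saturation, so I_D2/I_D1 = (1 + λ V_DS2)/(1 + λ V_DS1).
5.84/5.12 = 1.141 = (1 + 4.9 λ)/(1 + 3.25 λ).
Solving: λ (I_D1 V_DS2 − I_D2 V_DS1) = I_D2 − I_D1, so λ = (5.84 − 5.12) / (5.12 × 4.9 − 5.84 × 3.25) = 0.72 / 6.11 = 0.118 V⁻¹.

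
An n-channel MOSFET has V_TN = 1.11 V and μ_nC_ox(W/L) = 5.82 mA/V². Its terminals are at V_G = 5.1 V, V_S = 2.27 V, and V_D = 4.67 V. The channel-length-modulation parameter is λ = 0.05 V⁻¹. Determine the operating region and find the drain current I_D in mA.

V_GS = V_G − V_S = 5.1 − 2.27 = 2.83 V; V_DS = V_D − V_S = 4.67 − 2.27 = 2.4 V.
V_ov = V_GS − V_TN = 2.83 − 1.11 = 1.72 V.
Since V_DS = 2.4 V ≥ V_ov = 1.72 V, the device is in saturation.
I_D = ½ k_n V_ov² (1 + λ V_DS) = 0.5 × 5.82 × 1.72² × (1 + 0.05 × 2.4) = 9.64 mA.

Saturation; I_D = 9.64 mA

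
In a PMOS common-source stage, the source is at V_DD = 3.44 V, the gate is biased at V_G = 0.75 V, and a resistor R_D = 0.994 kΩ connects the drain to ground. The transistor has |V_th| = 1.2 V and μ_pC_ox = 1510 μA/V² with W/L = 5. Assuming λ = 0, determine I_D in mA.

I_D = 3.15 mA

V_SG = V_DD − V_G = 3.44 − 0.75 = 2.69 V, so V_ov = 2.69 − 1.2 = 1.49 V.
k_p = μ_pC_ox · (W/L) = 7.55 mA/V².
Assume saturation: I_D = ½ k_p V_ov² = 0.5 × 7.55 × 1.49² = 8.38 mA, giving V_SD = V_DD − I_D R_D = 3.44 − 8.38 × 0.994 = -4.89 V.
But -4.89 V < V_ov = 1.49 V, so the device is actually in triode.
In triode I_D = k_p[V_ov V_SD − ½ V_SD²] and I_D = (V_DD − V_SD)/R_D. Equating: 3.75 V_SD² − 12.18 V_SD + 3.44 = 0, giving V_SD = 0.312 V (the root below V_ov).
I_D = (3.44 − 0.312) / 0.994 = 3.15 mA.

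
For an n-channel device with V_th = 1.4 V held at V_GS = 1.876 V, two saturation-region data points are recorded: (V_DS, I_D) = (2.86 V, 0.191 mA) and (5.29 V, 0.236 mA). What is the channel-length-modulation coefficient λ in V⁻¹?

λ = 0.134 V⁻¹

With V_GS fixed, I_D ∝ (1 + λ V_DS) in saturation, so I_D2/I_D1 = (1 + λ V_DS2)/(1 + λ V_DS1).
0.236/0.191 = 1.236 = (1 + 5.29 λ)/(1 + 2.86 λ).
Solving: λ (I_D1 V_DS2 − I_D2 V_DS1) = I_D2 − I_D1, so λ = (0.236 − 0.191) / (0.191 × 5.29 − 0.236 × 2.86) = 0.045 / 0.335 = 0.134 V⁻¹.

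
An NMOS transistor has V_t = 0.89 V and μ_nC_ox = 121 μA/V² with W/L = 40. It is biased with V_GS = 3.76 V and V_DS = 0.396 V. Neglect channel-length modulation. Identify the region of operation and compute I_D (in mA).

Triode; I_D = 5.12 mA

k_n = μ_nC_ox · (W/L) = 4.84 mA/V².
V_ov = V_GS − V_t = 3.76 − 0.89 = 2.87 V.
Since V_DS = 0.396 V < V_ov = 2.87 V, the device is in the triode region.
I_D = k_n [V_ov · V_DS − ½ V_DS²] = 4.84 × [2.87 × 0.396 − 0.5 × 0.396²] = 5.12 mA.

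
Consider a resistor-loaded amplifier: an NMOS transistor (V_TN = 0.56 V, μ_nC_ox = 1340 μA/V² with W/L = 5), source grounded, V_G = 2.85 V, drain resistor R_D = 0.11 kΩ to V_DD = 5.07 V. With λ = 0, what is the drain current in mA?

I_D = 17.6 mA

V_GS = V_G = 2.85 V, so V_ov = 2.85 − 0.56 = 2.29 V.
k_n = μ_nC_ox · (W/L) = 6.7 mA/V².
Assume saturation: I_D = ½ k_n V_ov² = 0.5 × 6.7 × 2.29² = 17.6 mA, giving V_DS = V_DD − I_D R_D = 5.07 − 17.6 × 0.11 = 3.14 V.
V_DS = 3.14 V ≥ V_ov = 2.29 V, confirming saturation.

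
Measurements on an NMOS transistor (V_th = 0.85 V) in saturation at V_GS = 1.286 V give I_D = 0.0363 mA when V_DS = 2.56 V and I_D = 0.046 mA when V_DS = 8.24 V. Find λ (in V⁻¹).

λ = 0.0535 V⁻¹

With V_GS fixed, I_D ∝ (1 + λ V_DS) in saturation, so I_D2/I_D1 = (1 + λ V_DS2)/(1 + λ V_DS1).
0.046/0.0363 = 1.267 = (1 + 8.24 λ)/(1 + 2.56 λ).
Solving: λ (I_D1 V_DS2 − I_D2 V_DS1) = I_D2 − I_D1, so λ = (0.046 − 0.0363) / (0.0363 × 8.24 − 0.046 × 2.56) = 0.0097 / 0.181 = 0.0535 V⁻¹.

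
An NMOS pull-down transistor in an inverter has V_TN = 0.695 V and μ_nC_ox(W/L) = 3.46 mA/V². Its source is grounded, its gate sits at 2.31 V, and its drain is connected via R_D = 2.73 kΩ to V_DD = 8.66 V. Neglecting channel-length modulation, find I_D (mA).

V_GS = V_G = 2.31 V, so V_ov = 2.31 − 0.695 = 1.62 V.
Assume saturation: I_D = ½ k_n V_ov² = 0.5 × 3.46 × 1.62² = 4.51 mA, giving V_DS = V_DD − I_D R_D = 8.66 − 4.51 × 2.73 = -3.66 V.
But -3.66 V < V_ov = 1.62 V, so the device is actually in triode.
In triode I_D = k_n[V_ov V_DS − ½ V_DS²] and I_D = (V_DD − V_DS)/R_D. Equating: 4.72 V_DS² − 16.25 V_DS + 8.66 = 0, giving V_DS = 0.659 V (the root below V_ov).
I_D = (8.66 − 0.659) / 2.73 = 2.93 mA.

I_D = 2.93 mA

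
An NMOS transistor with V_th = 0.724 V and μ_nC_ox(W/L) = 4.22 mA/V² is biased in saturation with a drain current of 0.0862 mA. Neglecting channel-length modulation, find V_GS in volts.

V_GS = 0.926 V

In saturation I_D = ½ k_n (V_GS − V_th)², so V_GS − V_th = √(2 I_D / k_n) = √(2 × 0.0862 / 4.22) = 0.202 V.
V_GS = 0.724 + 0.202 = 0.926 V.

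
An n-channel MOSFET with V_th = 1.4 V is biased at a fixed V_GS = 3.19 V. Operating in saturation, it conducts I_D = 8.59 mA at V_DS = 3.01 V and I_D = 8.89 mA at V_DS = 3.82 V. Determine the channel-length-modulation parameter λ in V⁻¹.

λ = 0.0495 V⁻¹

With V_GS fixed, I_D ∝ (1 + λ V_DS) in saturation, so I_D2/I_D1 = (1 + λ V_DS2)/(1 + λ V_DS1).
8.89/8.59 = 1.035 = (1 + 3.82 λ)/(1 + 3.01 λ).
Solving: λ (I_D1 V_DS2 − I_D2 V_DS1) = I_D2 − I_D1, so λ = (8.89 − 8.59) / (8.59 × 3.82 − 8.89 × 3.01) = 0.3 / 6.05 = 0.0495 V⁻¹.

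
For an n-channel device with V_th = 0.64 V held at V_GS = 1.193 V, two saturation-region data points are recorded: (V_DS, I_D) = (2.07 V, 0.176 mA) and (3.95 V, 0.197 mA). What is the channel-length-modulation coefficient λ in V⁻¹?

λ = 0.0731 V⁻¹

With V_GS fixed, I_D ∝ (1 + λ V_DS) in saturation, so I_D2/I_D1 = (1 + λ V_DS2)/(1 + λ V_DS1).
0.197/0.176 = 1.119 = (1 + 3.95 λ)/(1 + 2.07 λ).
Solving: λ (I_D1 V_DS2 − I_D2 V_DS1) = I_D2 − I_D1, so λ = (0.197 − 0.176) / (0.176 × 3.95 − 0.197 × 2.07) = 0.021 / 0.287 = 0.0731 V⁻¹.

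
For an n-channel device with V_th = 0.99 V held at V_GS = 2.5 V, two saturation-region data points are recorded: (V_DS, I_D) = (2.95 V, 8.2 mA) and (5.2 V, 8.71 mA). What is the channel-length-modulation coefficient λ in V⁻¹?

With V_GS fixed, I_D ∝ (1 + λ V_DS) in saturation, so I_D2/I_D1 = (1 + λ V_DS2)/(1 + λ V_DS1).
8.71/8.2 = 1.062 = (1 + 5.2 λ)/(1 + 2.95 λ).
Solving: λ (I_D1 V_DS2 − I_D2 V_DS1) = I_D2 − I_D1, so λ = (8.71 − 8.2) / (8.2 × 5.2 − 8.71 × 2.95) = 0.51 / 16.9 = 0.0301 V⁻¹.

λ = 0.0301 V⁻¹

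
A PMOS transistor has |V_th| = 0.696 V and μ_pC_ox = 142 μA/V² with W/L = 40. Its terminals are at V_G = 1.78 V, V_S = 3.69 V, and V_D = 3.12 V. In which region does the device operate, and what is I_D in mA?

Triode; I_D = 3.01 mA

V_SG = V_S − V_G = 3.69 − 1.78 = 1.91 V; V_SD = V_S − V_D = 3.69 − 3.12 = 0.57 V.
k_p = μ_pC_ox · (W/L) = 5.68 mA/V².
V_ov = V_SG − |V_th| = 1.91 − 0.696 = 1.21 V.
Since V_SD = 0.57 V < V_ov = 1.21 V, the device is in the triode region.
I_D = k_p [V_ov · V_SD − ½ V_SD²] = 5.68 × [1.21 × 0.57 − 0.5 × 0.57²] = 3.01 mA.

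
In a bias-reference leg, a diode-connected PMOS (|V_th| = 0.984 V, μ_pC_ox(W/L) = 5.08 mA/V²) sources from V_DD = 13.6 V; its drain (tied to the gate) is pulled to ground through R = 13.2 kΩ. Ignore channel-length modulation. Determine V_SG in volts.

With gate tied to drain, V_SG = V_SD ≥ V_SG − |V_th|, so the device is in saturation.
KCL at the drain: ½ k_p (V_SG − |V_th|)² = (V_DD − V_SG)/R.
Let x = V_SG − 0.984. Then 33.5 x² + x − 12.62 = 0, giving x = 0.599 V (positive root), so V_SG = 1.58 V.
I_D = (V_DD − V_SG)/R = (13.6 − 1.58) / 13.2 = 0.91 mA.

V_SG = 1.58 V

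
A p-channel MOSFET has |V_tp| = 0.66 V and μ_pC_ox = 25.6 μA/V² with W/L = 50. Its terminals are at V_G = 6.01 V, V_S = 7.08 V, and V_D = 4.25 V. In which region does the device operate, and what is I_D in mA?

Saturation; I_D = 0.108 mA

V_SG = V_S − V_G = 7.08 − 6.01 = 1.07 V; V_SD = V_S − V_D = 7.08 − 4.25 = 2.83 V.
k_p = μ_pC_ox · (W/L) = 1.28 mA/V².
V_ov = V_SG − |V_tp| = 1.07 − 0.66 = 0.41 V.
Since V_SD = 2.83 V ≥ V_ov = 0.41 V, the device is in saturation.
I_D = ½ k_p V_ov² = 0.5 × 1.28 × 0.41² = 0.108 mA.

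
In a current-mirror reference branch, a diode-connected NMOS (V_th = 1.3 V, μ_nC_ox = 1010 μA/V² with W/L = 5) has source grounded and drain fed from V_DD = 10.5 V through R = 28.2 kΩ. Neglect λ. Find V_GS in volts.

With gate tied to drain, V_GS = V_DS ≥ V_GS − V_th, so the device is in saturation.
k_n = μ_nC_ox · (W/L) = 5.05 mA/V².
KCL at the drain: ½ k_n (V_GS − V_th)² = (V_DD − V_GS)/R.
Let x = V_GS − 1.3. Then 71.2 x² + x − 9.2 = 0, giving x = 0.352 V (positive root), so V_GS = 1.65 V.
I_D = (V_DD − V_GS)/R = (10.5 − 1.65) / 28.2 = 0.314 mA.

V_GS = 1.65 V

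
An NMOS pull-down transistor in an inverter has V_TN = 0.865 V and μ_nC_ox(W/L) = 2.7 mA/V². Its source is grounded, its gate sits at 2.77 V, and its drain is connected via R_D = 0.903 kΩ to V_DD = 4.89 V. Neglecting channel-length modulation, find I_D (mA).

I_D = 4.14 mA

V_GS = V_G = 2.77 V, so V_ov = 2.77 − 0.865 = 1.91 V.
Assume saturation: I_D = ½ k_n V_ov² = 0.5 × 2.7 × 1.91² = 4.9 mA, giving V_DS = V_DD − I_D R_D = 4.89 − 4.9 × 0.903 = 0.466 V.
But 0.466 V < V_ov = 1.91 V, so the device is actually in triode.
In triode I_D = k_n[V_ov V_DS − ½ V_DS²] and I_D = (V_DD − V_DS)/R_D. Equating: 1.22 V_DS² − 5.645 V_DS + 4.89 = 0, giving V_DS = 1.15 V (the root below V_ov).
I_D = (4.89 − 1.15) / 0.903 = 4.14 mA.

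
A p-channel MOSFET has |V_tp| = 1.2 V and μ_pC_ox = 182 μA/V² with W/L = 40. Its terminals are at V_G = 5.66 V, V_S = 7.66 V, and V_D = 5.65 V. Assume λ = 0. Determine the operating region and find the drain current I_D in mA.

V_SG = V_S − V_G = 7.66 − 5.66 = 2 V; V_SD = V_S − V_D = 7.66 − 5.65 = 2.01 V.
k_p = μ_pC_ox · (W/L) = 7.28 mA/V².
V_ov = V_SG − |V_tp| = 2 − 1.2 = 0.8 V.
Since V_SD = 2.01 V ≥ V_ov = 0.8 V, the device is in saturation.
I_D = ½ k_p V_ov² = 0.5 × 7.28 × 0.8² = 2.33 mA.

Saturation; I_D = 2.33 mA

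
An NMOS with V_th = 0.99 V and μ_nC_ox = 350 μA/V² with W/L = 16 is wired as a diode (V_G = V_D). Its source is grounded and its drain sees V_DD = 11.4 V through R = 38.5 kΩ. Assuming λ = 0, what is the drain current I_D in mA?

With gate tied to drain, V_GS = V_DS ≥ V_GS − V_th, so the device is in saturation.
k_n = μ_nC_ox · (W/L) = 5.6 mA/V².
KCL at the drain: ½ k_n (V_GS − V_th)² = (V_DD − V_GS)/R.
Let x = V_GS − 0.99. Then 108 x² + x − 10.41 = 0, giving x = 0.306 V (positive root), so V_GS = 1.3 V.
I_D = (V_DD − V_GS)/R = (11.4 − 1.3) / 38.5 = 0.262 mA.

I_D = 0.262 mA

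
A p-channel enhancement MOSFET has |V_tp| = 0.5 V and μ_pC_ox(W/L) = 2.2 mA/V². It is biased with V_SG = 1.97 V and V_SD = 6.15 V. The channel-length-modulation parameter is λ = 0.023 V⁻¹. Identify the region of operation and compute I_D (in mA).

Saturation; I_D = 2.71 mA

V_ov = V_SG − |V_tp| = 1.97 − 0.5 = 1.47 V.
Since V_SD = 6.15 V ≥ V_ov = 1.47 V, the device is in saturation.
I_D = ½ k_p V_ov² (1 + λ V_SD) = 0.5 × 2.2 × 1.47² × (1 + 0.023 × 6.15) = 2.71 mA.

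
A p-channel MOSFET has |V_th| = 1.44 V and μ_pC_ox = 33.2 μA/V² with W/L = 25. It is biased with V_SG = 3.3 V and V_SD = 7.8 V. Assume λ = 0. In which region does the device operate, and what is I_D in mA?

Saturation; I_D = 1.44 mA

k_p = μ_pC_ox · (W/L) = 0.83 mA/V².
V_ov = V_SG − |V_th| = 3.3 − 1.44 = 1.86 V.
Since V_SD = 7.8 V ≥ V_ov = 1.86 V, the device is in saturation.
I_D = ½ k_p V_ov² = 0.5 × 0.83 × 1.86² = 1.44 mA.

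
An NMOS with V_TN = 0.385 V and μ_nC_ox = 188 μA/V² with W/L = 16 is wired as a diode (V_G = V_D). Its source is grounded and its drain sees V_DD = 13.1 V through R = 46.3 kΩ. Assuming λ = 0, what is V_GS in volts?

With gate tied to drain, V_GS = V_DS ≥ V_GS − V_TN, so the device is in saturation.
k_n = μ_nC_ox · (W/L) = 3.008 mA/V².
KCL at the drain: ½ k_n (V_GS − V_TN)² = (V_DD − V_GS)/R.
Let x = V_GS − 0.385. Then 69.6 x² + x − 12.71 = 0, giving x = 0.42 V (positive root), so V_GS = 0.805 V.
I_D = (V_DD − V_GS)/R = (13.1 − 0.805) / 46.3 = 0.266 mA.

V_GS = 0.805 V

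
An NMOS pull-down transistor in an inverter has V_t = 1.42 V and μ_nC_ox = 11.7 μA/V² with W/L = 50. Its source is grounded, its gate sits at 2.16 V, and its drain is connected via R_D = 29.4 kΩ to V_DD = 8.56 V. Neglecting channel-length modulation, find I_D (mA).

I_D = 0.160 mA

V_GS = V_G = 2.16 V, so V_ov = 2.16 − 1.42 = 0.74 V.
k_n = μ_nC_ox · (W/L) = 0.585 mA/V².
Assume saturation: I_D = ½ k_n V_ov² = 0.5 × 0.585 × 0.74² = 0.16 mA, giving V_DS = V_DD − I_D R_D = 8.56 − 0.16 × 29.4 = 3.85 V.
V_DS = 3.85 V ≥ V_ov = 0.74 V, confirming saturation.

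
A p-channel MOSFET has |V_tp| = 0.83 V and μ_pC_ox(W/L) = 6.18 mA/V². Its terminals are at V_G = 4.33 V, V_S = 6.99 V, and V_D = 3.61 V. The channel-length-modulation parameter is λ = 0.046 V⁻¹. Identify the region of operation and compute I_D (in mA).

V_SG = V_S − V_G = 6.99 − 4.33 = 2.66 V; V_SD = V_S − V_D = 6.99 − 3.61 = 3.38 V.
V_ov = V_SG − |V_tp| = 2.66 − 0.83 = 1.83 V.
Since V_SD = 3.38 V ≥ V_ov = 1.83 V, the device is in saturation.
I_D = ½ k_p V_ov² (1 + λ V_SD) = 0.5 × 6.18 × 1.83² × (1 + 0.046 × 3.38) = 12 mA.

Saturation; I_D = 12.0 mA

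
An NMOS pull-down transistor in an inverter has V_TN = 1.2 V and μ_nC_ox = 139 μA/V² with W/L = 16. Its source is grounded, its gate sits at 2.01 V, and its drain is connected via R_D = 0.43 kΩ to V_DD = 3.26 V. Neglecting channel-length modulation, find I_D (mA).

I_D = 0.730 mA

V_GS = V_G = 2.01 V, so V_ov = 2.01 − 1.2 = 0.81 V.
k_n = μ_nC_ox · (W/L) = 2.224 mA/V².
Assume saturation: I_D = ½ k_n V_ov² = 0.5 × 2.224 × 0.81² = 0.73 mA, giving V_DS = V_DD − I_D R_D = 3.26 − 0.73 × 0.43 = 2.95 V.
V_DS = 2.95 V ≥ V_ov = 0.81 V, confirming saturation.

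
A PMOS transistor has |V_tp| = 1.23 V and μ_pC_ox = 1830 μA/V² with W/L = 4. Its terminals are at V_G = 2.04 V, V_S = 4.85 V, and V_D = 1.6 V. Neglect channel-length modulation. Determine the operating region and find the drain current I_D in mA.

V_SG = V_S − V_G = 4.85 − 2.04 = 2.81 V; V_SD = V_S − V_D = 4.85 − 1.6 = 3.25 V.
k_p = μ_pC_ox · (W/L) = 7.32 mA/V².
V_ov = V_SG − |V_tp| = 2.81 − 1.23 = 1.58 V.
Since V_SD = 3.25 V ≥ V_ov = 1.58 V, the device is in saturation.
I_D = ½ k_p V_ov² = 0.5 × 7.32 × 1.58² = 9.14 mA.

Saturation; I_D = 9.14 mA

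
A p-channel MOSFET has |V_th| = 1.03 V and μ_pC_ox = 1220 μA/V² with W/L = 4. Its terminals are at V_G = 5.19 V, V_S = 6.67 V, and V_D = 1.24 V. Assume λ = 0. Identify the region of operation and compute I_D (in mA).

V_SG = V_S − V_G = 6.67 − 5.19 = 1.48 V; V_SD = V_S − V_D = 6.67 − 1.24 = 5.43 V.
k_p = μ_pC_ox · (W/L) = 4.88 mA/V².
V_ov = V_SG − |V_th| = 1.48 − 1.03 = 0.45 V.
Since V_SD = 5.43 V ≥ V_ov = 0.45 V, the device is in saturation.
I_D = ½ k_p V_ov² = 0.5 × 4.88 × 0.45² = 0.494 mA.

Saturation; I_D = 0.494 mA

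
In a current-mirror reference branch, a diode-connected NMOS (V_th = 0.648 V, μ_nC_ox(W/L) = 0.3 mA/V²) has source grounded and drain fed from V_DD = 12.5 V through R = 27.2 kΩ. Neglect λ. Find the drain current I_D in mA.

I_D = 0.377 mA

With gate tied to drain, V_GS = V_DS ≥ V_GS − V_th, so the device is in saturation.
KCL at the drain: ½ k_n (V_GS − V_th)² = (V_DD − V_GS)/R.
Let x = V_GS − 0.648. Then 4.08 x² + x − 11.85 = 0, giving x = 1.59 V (positive root), so V_GS = 2.23 V.
I_D = (V_DD − V_GS)/R = (12.5 − 2.23) / 27.2 = 0.377 mA.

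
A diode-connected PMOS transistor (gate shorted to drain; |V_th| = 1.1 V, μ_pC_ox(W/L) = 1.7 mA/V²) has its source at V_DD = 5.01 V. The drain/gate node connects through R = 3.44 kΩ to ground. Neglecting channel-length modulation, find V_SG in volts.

V_SG = 2.10 V

With gate tied to drain, V_SG = V_SD ≥ V_SG − |V_th|, so the device is in saturation.
KCL at the drain: ½ k_p (V_SG − |V_th|)² = (V_DD − V_SG)/R.
Let x = V_SG − 1.1. Then 2.92 x² + x − 3.91 = 0, giving x = 0.998 V (positive root), so V_SG = 2.1 V.
I_D = (V_DD − V_SG)/R = (5.01 − 2.1) / 3.44 = 0.847 mA.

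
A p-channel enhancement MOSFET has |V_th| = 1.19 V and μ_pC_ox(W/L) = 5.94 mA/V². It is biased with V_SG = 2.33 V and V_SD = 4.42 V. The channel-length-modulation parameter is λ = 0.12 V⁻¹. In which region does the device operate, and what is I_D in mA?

V_ov = V_SG − |V_th| = 2.33 − 1.19 = 1.14 V.
Since V_SD = 4.42 V ≥ V_ov = 1.14 V, the device is in saturation.
I_D = ½ k_p V_ov² (1 + λ V_SD) = 0.5 × 5.94 × 1.14² × (1 + 0.12 × 4.42) = 5.91 mA.

Saturation; I_D = 5.91 mA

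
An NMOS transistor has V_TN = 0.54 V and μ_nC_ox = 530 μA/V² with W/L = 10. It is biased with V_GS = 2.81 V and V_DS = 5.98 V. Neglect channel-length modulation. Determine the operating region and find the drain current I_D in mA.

Saturation; I_D = 13.7 mA

k_n = μ_nC_ox · (W/L) = 5.3 mA/V².
V_ov = V_GS − V_TN = 2.81 − 0.54 = 2.27 V.
Since V_DS = 5.98 V ≥ V_ov = 2.27 V, the device is in saturation.
I_D = ½ k_n V_ov² = 0.5 × 5.3 × 2.27² = 13.7 mA.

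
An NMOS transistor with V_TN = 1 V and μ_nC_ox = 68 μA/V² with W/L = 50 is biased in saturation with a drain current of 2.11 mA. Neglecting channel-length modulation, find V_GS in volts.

V_GS = 2.11 V

k_n = μ_nC_ox · (W/L) = 3.4 mA/V².
In saturation I_D = ½ k_n (V_GS − V_TN)², so V_GS − V_TN = √(2 I_D / k_n) = √(2 × 2.11 / 3.4) = 1.11 V.
V_GS = 1 + 1.11 = 2.11 V.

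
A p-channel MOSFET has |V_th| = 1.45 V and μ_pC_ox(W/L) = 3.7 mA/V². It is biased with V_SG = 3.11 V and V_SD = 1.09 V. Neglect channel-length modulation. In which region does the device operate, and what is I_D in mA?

Triode; I_D = 4.50 mA

V_ov = V_SG − |V_th| = 3.11 − 1.45 = 1.66 V.
Since V_SD = 1.09 V < V_ov = 1.66 V, the device is in the triode region.
I_D = k_p [V_ov · V_SD − ½ V_SD²] = 3.7 × [1.66 × 1.09 − 0.5 × 1.09²] = 4.5 mA.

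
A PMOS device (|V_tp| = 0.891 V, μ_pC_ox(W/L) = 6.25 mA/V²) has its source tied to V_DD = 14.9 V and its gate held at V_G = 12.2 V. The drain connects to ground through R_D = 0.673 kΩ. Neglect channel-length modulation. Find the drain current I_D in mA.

I_D = 10.2 mA

V_SG = V_DD − V_G = 14.9 − 12.2 = 2.7 V, so V_ov = 2.7 − 0.891 = 1.81 V.
Assume saturation: I_D = ½ k_p V_ov² = 0.5 × 6.25 × 1.81² = 10.2 mA, giving V_SD = V_DD − I_D R_D = 14.9 − 10.2 × 0.673 = 8.02 V.
V_SD = 8.02 V ≥ V_ov = 1.81 V, confirming saturation.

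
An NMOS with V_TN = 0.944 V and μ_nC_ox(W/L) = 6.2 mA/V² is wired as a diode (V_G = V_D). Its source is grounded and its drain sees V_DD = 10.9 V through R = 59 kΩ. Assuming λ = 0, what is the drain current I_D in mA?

I_D = 0.165 mA

With gate tied to drain, V_GS = V_DS ≥ V_GS − V_TN, so the device is in saturation.
KCL at the drain: ½ k_n (V_GS − V_TN)² = (V_DD − V_GS)/R.
Let x = V_GS − 0.944. Then 183 x² + x − 9.956 = 0, giving x = 0.231 V (positive root), so V_GS = 1.17 V.
I_D = (V_DD − V_GS)/R = (10.9 − 1.17) / 59 = 0.165 mA.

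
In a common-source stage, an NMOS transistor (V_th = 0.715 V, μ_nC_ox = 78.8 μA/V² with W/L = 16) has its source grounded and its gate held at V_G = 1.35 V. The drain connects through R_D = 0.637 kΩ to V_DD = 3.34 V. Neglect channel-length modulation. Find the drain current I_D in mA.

I_D = 0.254 mA

V_GS = V_G = 1.35 V, so V_ov = 1.35 − 0.715 = 0.635 V.
k_n = μ_nC_ox · (W/L) = 1.261 mA/V².
Assume saturation: I_D = ½ k_n V_ov² = 0.5 × 1.261 × 0.635² = 0.254 mA, giving V_DS = V_DD − I_D R_D = 3.34 − 0.254 × 0.637 = 3.18 V.
V_DS = 3.18 V ≥ V_ov = 0.635 V, confirming saturation.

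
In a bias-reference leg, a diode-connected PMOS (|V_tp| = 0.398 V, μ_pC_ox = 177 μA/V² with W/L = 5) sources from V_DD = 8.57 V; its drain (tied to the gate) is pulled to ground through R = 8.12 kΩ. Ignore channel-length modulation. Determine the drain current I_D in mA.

I_D = 0.837 mA

With gate tied to drain, V_SG = V_SD ≥ V_SG − |V_tp|, so the device is in saturation.
k_p = μ_pC_ox · (W/L) = 0.885 mA/V².
KCL at the drain: ½ k_p (V_SG − |V_tp|)² = (V_DD − V_SG)/R.
Let x = V_SG − 0.398. Then 3.59 x² + x − 8.172 = 0, giving x = 1.38 V (positive root), so V_SG = 1.77 V.
I_D = (V_DD − V_SG)/R = (8.57 − 1.77) / 8.12 = 0.837 mA.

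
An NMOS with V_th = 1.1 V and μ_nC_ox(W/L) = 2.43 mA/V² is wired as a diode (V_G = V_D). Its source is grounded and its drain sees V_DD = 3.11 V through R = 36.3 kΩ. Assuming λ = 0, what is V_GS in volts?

V_GS = 1.30 V

With gate tied to drain, V_GS = V_DS ≥ V_GS − V_th, so the device is in saturation.
KCL at the drain: ½ k_n (V_GS − V_th)² = (V_DD − V_GS)/R.
Let x = V_GS − 1.1. Then 44.1 x² + x − 2.01 = 0, giving x = 0.202 V (positive root), so V_GS = 1.3 V.
I_D = (V_DD − V_GS)/R = (3.11 − 1.3) / 36.3 = 0.0498 mA.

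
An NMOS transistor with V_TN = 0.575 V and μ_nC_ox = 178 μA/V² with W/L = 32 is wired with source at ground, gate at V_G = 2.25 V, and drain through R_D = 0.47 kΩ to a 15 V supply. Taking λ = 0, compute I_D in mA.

V_GS = V_G = 2.25 V, so V_ov = 2.25 − 0.575 = 1.68 V.
k_n = μ_nC_ox · (W/L) = 5.696 mA/V².
Assume saturation: I_D = ½ k_n V_ov² = 0.5 × 5.696 × 1.68² = 7.99 mA, giving V_DS = V_DD − I_D R_D = 15 − 7.99 × 0.47 = 11.2 V.
V_DS = 11.2 V ≥ V_ov = 1.68 V, confirming saturation.

I_D = 7.99 mA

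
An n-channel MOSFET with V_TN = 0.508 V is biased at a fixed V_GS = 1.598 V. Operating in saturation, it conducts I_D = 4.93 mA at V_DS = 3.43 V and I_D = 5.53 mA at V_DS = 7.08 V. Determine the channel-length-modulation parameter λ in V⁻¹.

With V_GS fixed, I_D ∝ (1 + λ V_DS) in saturation, so I_D2/I_D1 = (1 + λ V_DS2)/(1 + λ V_DS1).
5.53/4.93 = 1.122 = (1 + 7.08 λ)/(1 + 3.43 λ).
Solving: λ (I_D1 V_DS2 − I_D2 V_DS1) = I_D2 − I_D1, so λ = (5.53 − 4.93) / (4.93 × 7.08 − 5.53 × 3.43) = 0.6 / 15.9 = 0.0376 V⁻¹.

λ = 0.0376 V⁻¹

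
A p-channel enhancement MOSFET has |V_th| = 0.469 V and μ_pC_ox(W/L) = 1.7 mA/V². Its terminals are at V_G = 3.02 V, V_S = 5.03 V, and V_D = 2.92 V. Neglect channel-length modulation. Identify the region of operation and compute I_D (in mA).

Saturation; I_D = 2.02 mA

V_SG = V_S − V_G = 5.03 − 3.02 = 2.01 V; V_SD = V_S − V_D = 5.03 − 2.92 = 2.11 V.
V_ov = V_SG − |V_th| = 2.01 − 0.469 = 1.54 V.
Since V_SD = 2.11 V ≥ V_ov = 1.54 V, the device is in saturation.
I_D = ½ k_p V_ov² = 0.5 × 1.7 × 1.54² = 2.02 mA.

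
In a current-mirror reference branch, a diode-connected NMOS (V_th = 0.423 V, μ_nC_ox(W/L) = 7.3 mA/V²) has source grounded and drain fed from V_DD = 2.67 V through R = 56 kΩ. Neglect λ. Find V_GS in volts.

V_GS = 0.525 V

With gate tied to drain, V_GS = V_DS ≥ V_GS − V_th, so the device is in saturation.
KCL at the drain: ½ k_n (V_GS − V_th)² = (V_DD − V_GS)/R.
Let x = V_GS − 0.423. Then 204 x² + x − 2.247 = 0, giving x = 0.102 V (positive root), so V_GS = 0.525 V.
I_D = (V_DD − V_GS)/R = (2.67 − 0.525) / 56 = 0.0383 mA.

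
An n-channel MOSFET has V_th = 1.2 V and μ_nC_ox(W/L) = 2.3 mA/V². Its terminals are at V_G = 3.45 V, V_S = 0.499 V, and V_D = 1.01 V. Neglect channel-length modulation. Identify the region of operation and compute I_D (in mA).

Triode; I_D = 1.76 mA

V_GS = V_G − V_S = 3.45 − 0.499 = 2.95 V; V_DS = V_D − V_S = 1.01 − 0.499 = 0.511 V.
V_ov = V_GS − V_th = 2.95 − 1.2 = 1.75 V.
Since V_DS = 0.511 V < V_ov = 1.75 V, the device is in the triode region.
I_D = k_n [V_ov · V_DS − ½ V_DS²] = 2.3 × [1.75 × 0.511 − 0.5 × 0.511²] = 1.76 mA.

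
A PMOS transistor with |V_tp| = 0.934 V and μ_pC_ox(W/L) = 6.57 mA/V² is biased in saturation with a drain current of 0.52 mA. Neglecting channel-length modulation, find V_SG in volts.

V_SG = 1.33 V

In saturation I_D = ½ k_p (V_SG − |V_tp|)², so V_SG − |V_tp| = √(2 I_D / k_p) = √(2 × 0.52 / 6.57) = 0.398 V.
V_SG = 0.934 + 0.398 = 1.33 V.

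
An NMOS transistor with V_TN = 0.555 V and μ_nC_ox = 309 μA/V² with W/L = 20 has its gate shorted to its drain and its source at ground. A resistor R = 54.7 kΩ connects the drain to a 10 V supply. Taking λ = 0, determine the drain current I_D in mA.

With gate tied to drain, V_GS = V_DS ≥ V_GS − V_TN, so the device is in saturation.
k_n = μ_nC_ox · (W/L) = 6.18 mA/V².
KCL at the drain: ½ k_n (V_GS − V_TN)² = (V_DD − V_GS)/R.
Let x = V_GS − 0.555. Then 169 x² + x − 9.445 = 0, giving x = 0.233 V (positive root), so V_GS = 0.788 V.
I_D = (V_DD − V_GS)/R = (10 − 0.788) / 54.7 = 0.168 mA.

I_D = 0.168 mA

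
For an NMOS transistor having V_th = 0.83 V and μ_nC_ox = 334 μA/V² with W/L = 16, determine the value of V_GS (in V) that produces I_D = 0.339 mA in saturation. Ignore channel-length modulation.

k_n = μ_nC_ox · (W/L) = 5.344 mA/V².
In saturation I_D = ½ k_n (V_GS − V_th)², so V_GS − V_th = √(2 I_D / k_n) = √(2 × 0.339 / 5.344) = 0.356 V.
V_GS = 0.83 + 0.356 = 1.19 V.

V_GS = 1.19 V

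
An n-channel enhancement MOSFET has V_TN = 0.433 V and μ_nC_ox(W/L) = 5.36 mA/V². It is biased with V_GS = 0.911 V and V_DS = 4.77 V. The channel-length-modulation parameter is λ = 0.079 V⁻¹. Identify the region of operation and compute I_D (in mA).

V_ov = V_GS − V_TN = 0.911 − 0.433 = 0.478 V.
Since V_DS = 4.77 V ≥ V_ov = 0.478 V, the device is in saturation.
I_D = ½ k_n V_ov² (1 + λ V_DS) = 0.5 × 5.36 × 0.478² × (1 + 0.079 × 4.77) = 0.843 mA.

Saturation; I_D = 0.843 mA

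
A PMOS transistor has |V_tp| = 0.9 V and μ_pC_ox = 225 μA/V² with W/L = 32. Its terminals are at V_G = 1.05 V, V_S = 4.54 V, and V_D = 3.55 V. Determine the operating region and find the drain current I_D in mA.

V_SG = V_S − V_G = 4.54 − 1.05 = 3.49 V; V_SD = V_S − V_D = 4.54 − 3.55 = 0.99 V.
k_p = μ_pC_ox · (W/L) = 7.2 mA/V².
V_ov = V_SG − |V_tp| = 3.49 − 0.9 = 2.59 V.
Since V_SD = 0.99 V < V_ov = 2.59 V, the device is in the triode region.
I_D = k_p [V_ov · V_SD − ½ V_SD²] = 7.2 × [2.59 × 0.99 − 0.5 × 0.99²] = 14.9 mA.

Triode; I_D = 14.9 mA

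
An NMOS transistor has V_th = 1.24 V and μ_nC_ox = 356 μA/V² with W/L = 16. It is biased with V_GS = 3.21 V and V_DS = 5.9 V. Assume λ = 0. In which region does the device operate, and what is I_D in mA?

Saturation; I_D = 11.1 mA

k_n = μ_nC_ox · (W/L) = 5.696 mA/V².
V_ov = V_GS − V_th = 3.21 − 1.24 = 1.97 V.
Since V_DS = 5.9 V ≥ V_ov = 1.97 V, the device is in saturation.
I_D = ½ k_n V_ov² = 0.5 × 5.696 × 1.97² = 11.1 mA.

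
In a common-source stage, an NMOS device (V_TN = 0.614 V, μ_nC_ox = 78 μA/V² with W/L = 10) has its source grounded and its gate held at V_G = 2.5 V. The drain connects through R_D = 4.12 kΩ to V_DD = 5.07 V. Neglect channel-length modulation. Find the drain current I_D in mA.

I_D = 1.01 mA

V_GS = V_G = 2.5 V, so V_ov = 2.5 − 0.614 = 1.89 V.
k_n = μ_nC_ox · (W/L) = 0.78 mA/V².
Assume saturation: I_D = ½ k_n V_ov² = 0.5 × 0.78 × 1.89² = 1.39 mA, giving V_DS = V_DD − I_D R_D = 5.07 − 1.39 × 4.12 = -0.645 V.
But -0.645 V < V_ov = 1.89 V, so the device is actually in triode.
In triode I_D = k_n[V_ov V_DS − ½ V_DS²] and I_D = (V_DD − V_DS)/R_D. Equating: 1.61 V_DS² − 7.061 V_DS + 5.07 = 0, giving V_DS = 0.904 V (the root below V_ov).
I_D = (5.07 − 0.904) / 4.12 = 1.01 mA.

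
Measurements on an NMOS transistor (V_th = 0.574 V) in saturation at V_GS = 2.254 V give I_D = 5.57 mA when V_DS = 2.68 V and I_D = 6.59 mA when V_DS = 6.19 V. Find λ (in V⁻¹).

With V_GS fixed, I_D ∝ (1 + λ V_DS) in saturation, so I_D2/I_D1 = (1 + λ V_DS2)/(1 + λ V_DS1).
6.59/5.57 = 1.183 = (1 + 6.19 λ)/(1 + 2.68 λ).
Solving: λ (I_D1 V_DS2 − I_D2 V_DS1) = I_D2 − I_D1, so λ = (6.59 − 5.57) / (5.57 × 6.19 − 6.59 × 2.68) = 1.02 / 16.8 = 0.0607 V⁻¹.

λ = 0.0607 V⁻¹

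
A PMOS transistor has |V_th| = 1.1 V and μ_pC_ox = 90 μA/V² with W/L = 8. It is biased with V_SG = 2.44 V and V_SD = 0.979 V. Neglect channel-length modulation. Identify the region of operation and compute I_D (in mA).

Triode; I_D = 0.600 mA

k_p = μ_pC_ox · (W/L) = 0.72 mA/V².
V_ov = V_SG − |V_th| = 2.44 − 1.1 = 1.34 V.
Since V_SD = 0.979 V < V_ov = 1.34 V, the device is in the triode region.
I_D = k_p [V_ov · V_SD − ½ V_SD²] = 0.72 × [1.34 × 0.979 − 0.5 × 0.979²] = 0.6 mA.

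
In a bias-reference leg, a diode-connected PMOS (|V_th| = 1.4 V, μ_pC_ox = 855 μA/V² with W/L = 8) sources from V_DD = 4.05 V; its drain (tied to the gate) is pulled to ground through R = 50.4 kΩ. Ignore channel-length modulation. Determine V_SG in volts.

V_SG = 1.52 V

With gate tied to drain, V_SG = V_SD ≥ V_SG − |V_th|, so the device is in saturation.
k_p = μ_pC_ox · (W/L) = 6.84 mA/V².
KCL at the drain: ½ k_p (V_SG − |V_th|)² = (V_DD − V_SG)/R.
Let x = V_SG − 1.4. Then 172 x² + x − 2.65 = 0, giving x = 0.121 V (positive root), so V_SG = 1.52 V.
I_D = (V_DD − V_SG)/R = (4.05 − 1.52) / 50.4 = 0.0502 mA.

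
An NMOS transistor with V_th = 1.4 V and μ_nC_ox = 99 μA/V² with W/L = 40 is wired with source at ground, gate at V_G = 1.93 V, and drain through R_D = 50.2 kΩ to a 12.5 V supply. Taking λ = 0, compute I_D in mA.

I_D = 0.246 mA

V_GS = V_G = 1.93 V, so V_ov = 1.93 − 1.4 = 0.53 V.
k_n = μ_nC_ox · (W/L) = 3.96 mA/V².
Assume saturation: I_D = ½ k_n V_ov² = 0.5 × 3.96 × 0.53² = 0.556 mA, giving V_DS = V_DD − I_D R_D = 12.5 − 0.556 × 50.2 = -15.4 V.
But -15.4 V < V_ov = 0.53 V, so the device is actually in triode.
In triode I_D = k_n[V_ov V_DS − ½ V_DS²] and I_D = (V_DD − V_DS)/R_D. Equating: 99.4 V_DS² − 106.4 V_DS + 12.5 = 0, giving V_DS = 0.134 V (the root below V_ov).
I_D = (12.5 − 0.134) / 50.2 = 0.246 mA.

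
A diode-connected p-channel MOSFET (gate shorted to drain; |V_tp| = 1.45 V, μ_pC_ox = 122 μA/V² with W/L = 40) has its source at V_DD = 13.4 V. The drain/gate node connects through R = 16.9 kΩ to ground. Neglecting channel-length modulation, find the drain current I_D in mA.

I_D = 0.676 mA

With gate tied to drain, V_SG = V_SD ≥ V_SG − |V_tp|, so the device is in saturation.
k_p = μ_pC_ox · (W/L) = 4.88 mA/V².
KCL at the drain: ½ k_p (V_SG − |V_tp|)² = (V_DD − V_SG)/R.
Let x = V_SG − 1.45. Then 41.2 x² + x − 11.95 = 0, giving x = 0.526 V (positive root), so V_SG = 1.98 V.
I_D = (V_DD − V_SG)/R = (13.4 − 1.98) / 16.9 = 0.676 mA.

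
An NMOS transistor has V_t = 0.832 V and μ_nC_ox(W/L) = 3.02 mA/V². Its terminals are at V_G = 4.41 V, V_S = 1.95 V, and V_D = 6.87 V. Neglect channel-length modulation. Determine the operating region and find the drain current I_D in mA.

Saturation; I_D = 4.00 mA

V_GS = V_G − V_S = 4.41 − 1.95 = 2.46 V; V_DS = V_D − V_S = 6.87 − 1.95 = 4.92 V.
V_ov = V_GS − V_t = 2.46 − 0.832 = 1.63 V.
Since V_DS = 4.92 V ≥ V_ov = 1.63 V, the device is in saturation.
I_D = ½ k_n V_ov² = 0.5 × 3.02 × 1.63² = 4 mA.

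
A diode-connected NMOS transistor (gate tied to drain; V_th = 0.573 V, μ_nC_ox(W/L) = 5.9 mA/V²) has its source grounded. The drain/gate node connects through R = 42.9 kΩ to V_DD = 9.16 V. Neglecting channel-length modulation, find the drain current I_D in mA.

With gate tied to drain, V_GS = V_DS ≥ V_GS − V_th, so the device is in saturation.
KCL at the drain: ½ k_n (V_GS − V_th)² = (V_DD − V_GS)/R.
Let x = V_GS − 0.573. Then 127 x² + x − 8.587 = 0, giving x = 0.257 V (positive root), so V_GS = 0.83 V.
I_D = (V_DD − V_GS)/R = (9.16 − 0.83) / 42.9 = 0.194 mA.

I_D = 0.194 mA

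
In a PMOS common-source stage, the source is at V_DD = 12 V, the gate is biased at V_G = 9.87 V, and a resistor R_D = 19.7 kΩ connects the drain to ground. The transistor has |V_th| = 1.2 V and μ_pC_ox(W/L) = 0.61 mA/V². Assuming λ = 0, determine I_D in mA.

I_D = 0.264 mA

V_SG = V_DD − V_G = 12 − 9.87 = 2.13 V, so V_ov = 2.13 − 1.2 = 0.93 V.
Assume saturation: I_D = ½ k_p V_ov² = 0.5 × 0.61 × 0.93² = 0.264 mA, giving V_SD = V_DD − I_D R_D = 12 − 0.264 × 19.7 = 6.8 V.
V_SD = 6.8 V ≥ V_ov = 0.93 V, confirming saturation.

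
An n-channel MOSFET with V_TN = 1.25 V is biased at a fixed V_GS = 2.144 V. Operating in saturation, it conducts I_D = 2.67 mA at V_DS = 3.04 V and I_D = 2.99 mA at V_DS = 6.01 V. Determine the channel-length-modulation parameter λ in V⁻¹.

λ = 0.0460 V⁻¹

With V_GS fixed, I_D ∝ (1 + λ V_DS) in saturation, so I_D2/I_D1 = (1 + λ V_DS2)/(1 + λ V_DS1).
2.99/2.67 = 1.12 = (1 + 6.01 λ)/(1 + 3.04 λ).
Solving: λ (I_D1 V_DS2 − I_D2 V_DS1) = I_D2 − I_D1, so λ = (2.99 − 2.67) / (2.67 × 6.01 − 2.99 × 3.04) = 0.32 / 6.96 = 0.046 V⁻¹.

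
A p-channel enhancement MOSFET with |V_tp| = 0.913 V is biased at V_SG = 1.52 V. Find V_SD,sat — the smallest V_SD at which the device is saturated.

The boundary between triode and saturation is V_SD = V_SG − |V_tp| = V_ov.
V_ov = 1.52 − 0.913 = 0.607 V.

V_SD,sat = 0.607 V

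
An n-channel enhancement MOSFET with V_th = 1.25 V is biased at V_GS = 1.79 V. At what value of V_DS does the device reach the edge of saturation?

V_DS,sat = 0.540 V

The boundary between triode and saturation is V_DS = V_GS − V_th = V_ov.
V_ov = 1.79 − 1.25 = 0.54 V.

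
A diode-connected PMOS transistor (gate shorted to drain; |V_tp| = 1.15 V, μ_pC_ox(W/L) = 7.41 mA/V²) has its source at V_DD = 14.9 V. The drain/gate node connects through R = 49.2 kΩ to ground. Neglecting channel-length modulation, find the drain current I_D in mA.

With gate tied to drain, V_SG = V_SD ≥ V_SG − |V_tp|, so the device is in saturation.
KCL at the drain: ½ k_p (V_SG − |V_tp|)² = (V_DD − V_SG)/R.
Let x = V_SG − 1.15. Then 182 x² + x − 13.75 = 0, giving x = 0.272 V (positive root), so V_SG = 1.42 V.
I_D = (V_DD − V_SG)/R = (14.9 − 1.42) / 49.2 = 0.274 mA.

I_D = 0.274 mA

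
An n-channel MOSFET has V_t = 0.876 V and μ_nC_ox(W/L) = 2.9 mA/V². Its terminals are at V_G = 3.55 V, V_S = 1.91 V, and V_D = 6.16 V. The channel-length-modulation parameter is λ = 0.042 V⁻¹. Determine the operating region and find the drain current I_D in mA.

V_GS = V_G − V_S = 3.55 − 1.91 = 1.64 V; V_DS = V_D − V_S = 6.16 − 1.91 = 4.25 V.
V_ov = V_GS − V_t = 1.64 − 0.876 = 0.764 V.
Since V_DS = 4.25 V ≥ V_ov = 0.764 V, the device is in saturation.
I_D = ½ k_n V_ov² (1 + λ V_DS) = 0.5 × 2.9 × 0.764² × (1 + 0.042 × 4.25) = 0.997 mA.

Saturation; I_D = 0.997 mA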